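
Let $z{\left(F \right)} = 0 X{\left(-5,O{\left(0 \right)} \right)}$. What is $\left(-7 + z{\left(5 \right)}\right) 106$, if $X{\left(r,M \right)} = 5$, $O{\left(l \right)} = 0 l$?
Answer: $-742$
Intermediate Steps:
$O{\left(l \right)} = 0$
$z{\left(F \right)} = 0$ ($z{\left(F \right)} = 0 \cdot 5 = 0$)
$\left(-7 + z{\left(5 \right)}\right) 106 = \left(-7 + 0\right) 106 = \left(-7\right) 106 = -742$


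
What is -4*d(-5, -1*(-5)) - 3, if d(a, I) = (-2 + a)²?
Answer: -199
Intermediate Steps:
-4*d(-5, -1*(-5)) - 3 = -4*(-2 - 5)² - 3 = -4*(-7)² - 3 = -4*49 - 3 = -196 - 3 = -199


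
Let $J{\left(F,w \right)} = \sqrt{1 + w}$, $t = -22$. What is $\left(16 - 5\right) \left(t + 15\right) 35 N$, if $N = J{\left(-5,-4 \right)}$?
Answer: $- 2695 i \sqrt{3} \approx - 4667.9 i$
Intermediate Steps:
$N = i \sqrt{3}$ ($N = \sqrt{1 - 4} = \sqrt{-3} = i \sqrt{3} \approx 1.732 i$)
$\left(16 - 5\right) \left(t + 15\right) 35 N = \left(16 - 5\right) \left(-22 + 15\right) 35 i \sqrt{3} = 11 \left(-7\right) 35 i \sqrt{3} = \left(-77\right) 35 i \sqrt{3} = - 2695 i \sqrt{3}$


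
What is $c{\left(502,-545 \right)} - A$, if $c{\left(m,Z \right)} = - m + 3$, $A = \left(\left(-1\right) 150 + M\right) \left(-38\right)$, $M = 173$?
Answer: $375$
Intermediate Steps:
$A = -874$ ($A = \left(\left(-1\right) 150 + 173\right) \left(-38\right) = \left(-150 + 173\right) \left(-38\right) = 23 \left(-38\right) = -874$)
$c{\left(m,Z \right)} = 3 - m$
$c{\left(502,-545 \right)} - A = \left(3 - 502\right) - -874 = \left(3 - 502\right) + 874 = -499 + 874 = 375$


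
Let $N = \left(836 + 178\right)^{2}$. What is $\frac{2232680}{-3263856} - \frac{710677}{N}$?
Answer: $- \frac{96149584079}{69914243412} \approx -1.3752$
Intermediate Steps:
$N = 1028196$ ($N = 1014^{2} = 1028196$)
$\frac{2232680}{-3263856} - \frac{710677}{N} = \frac{2232680}{-3263856} - \frac{710677}{1028196} = 2232680 \left(- \frac{1}{3263856}\right) - \frac{710677}{1028196} = - \frac{279085}{407982} - \frac{710677}{1028196} = - \frac{96149584079}{69914243412}$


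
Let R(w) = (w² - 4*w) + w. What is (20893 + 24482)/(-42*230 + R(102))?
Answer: 15125/146 ≈ 103.60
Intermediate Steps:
R(w) = w² - 3*w
(20893 + 24482)/(-42*230 + R(102)) = (20893 + 24482)/(-42*230 + 102*(-3 + 102)) = 45375/(-9660 + 102*99) = 45375/(-9660 + 10098) = 45375/438 = 45375*(1/438) = 15125/146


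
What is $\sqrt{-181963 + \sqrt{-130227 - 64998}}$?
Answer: $\sqrt{-181963 + 5 i \sqrt{7809}} \approx 0.5179 + 426.57 i$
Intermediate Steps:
$\sqrt{-181963 + \sqrt{-130227 - 64998}} = \sqrt{-181963 + \sqrt{-195225}} = \sqrt{-181963 + 5 i \sqrt{7809}}$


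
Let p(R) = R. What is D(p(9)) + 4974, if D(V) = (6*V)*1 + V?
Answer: 5037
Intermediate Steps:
D(V) = 7*V (D(V) = 6*V + V = 7*V)
D(p(9)) + 4974 = 7*9 + 4974 = 63 + 4974 = 5037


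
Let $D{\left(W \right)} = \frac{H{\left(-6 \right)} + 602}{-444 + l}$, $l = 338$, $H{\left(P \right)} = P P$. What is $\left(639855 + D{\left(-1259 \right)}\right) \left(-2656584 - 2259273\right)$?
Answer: $- \frac{166706522920572}{53} \approx -3.1454 \cdot 10^{12}$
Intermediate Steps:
$H{\left(P \right)} = P^{2}$
$D{\left(W \right)} = - \frac{319}{53}$ ($D{\left(W \right)} = \frac{\left(-6\right)^{2} + 602}{-444 + 338} = \frac{36 + 602}{-106} = 638 \left(- \frac{1}{106}\right) = - \frac{319}{53}$)
$\left(639855 + D{\left(-1259 \right)}\right) \left(-2656584 - 2259273\right) = \left(639855 - \frac{319}{53}\right) \left(-2656584 - 2259273\right) = \frac{33911996}{53} \left(-4915857\right) = - \frac{166706522920572}{53}$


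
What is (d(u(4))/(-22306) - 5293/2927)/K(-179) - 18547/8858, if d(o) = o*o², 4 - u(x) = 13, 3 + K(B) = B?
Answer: -109680927586999/52628560165636 ≈ -2.0841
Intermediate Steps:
K(B) = -3 + B
u(x) = -9 (u(x) = 4 - 1*13 = 4 - 13 = -9)
d(o) = o³
(d(u(4))/(-22306) - 5293/2927)/K(-179) - 18547/8858 = ((-9)³/(-22306) - 5293/2927)/(-3 - 179) - 18547/8858 = (-729*(-1/22306) - 5293*1/2927)/(-182) - 18547*1/8858 = (729/22306 - 5293/2927)*(-1/182) - 18547/8858 = -115931875/65289662*(-1/182) - 18547/8858 = 115931875/11882718484 - 18547/8858 = -109680927586999/52628560165636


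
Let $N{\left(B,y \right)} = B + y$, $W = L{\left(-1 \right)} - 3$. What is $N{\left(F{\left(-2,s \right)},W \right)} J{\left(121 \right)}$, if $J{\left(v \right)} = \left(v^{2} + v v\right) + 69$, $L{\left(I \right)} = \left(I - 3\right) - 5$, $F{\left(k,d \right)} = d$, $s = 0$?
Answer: $-352212$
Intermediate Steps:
$L{\left(I \right)} = -8 + I$ ($L{\left(I \right)} = \left(-3 + I\right) - 5 = -8 + I$)
$W = -12$ ($W = \left(-8 - 1\right) - 3 = -9 - 3 = -12$)
$J{\left(v \right)} = 69 + 2 v^{2}$ ($J{\left(v \right)} = \left(v^{2} + v^{2}\right) + 69 = 2 v^{2} + 69 = 69 + 2 v^{2}$)
$N{\left(F{\left(-2,s \right)},W \right)} J{\left(121 \right)} = \left(0 - 12\right) \left(69 + 2 \cdot 121^{2}\right) = - 12 \left(69 + 2 \cdot 14641\right) = - 12 \left(69 + 29282\right) = \left(-12\right) 29351 = -352212$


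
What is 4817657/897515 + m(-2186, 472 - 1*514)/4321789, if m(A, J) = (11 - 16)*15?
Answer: 20820829714748/3878870454335 ≈ 5.3678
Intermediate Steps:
m(A, J) = -75 (m(A, J) = -5*15 = -75)
4817657/897515 + m(-2186, 472 - 1*514)/4321789 = 4817657/897515 - 75/4321789 = 20820829714748/3878870454335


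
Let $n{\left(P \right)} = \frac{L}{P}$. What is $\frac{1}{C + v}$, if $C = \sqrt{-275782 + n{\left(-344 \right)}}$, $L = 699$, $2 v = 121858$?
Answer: $\frac{20959576}{1277140875811} - \frac{2 i \sqrt{8158794802}}{1277140875811} \approx 1.6411 \cdot 10^{-5} - 1.4145 \cdot 10^{-7} i$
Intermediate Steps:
$v = 60929$ ($v = \frac{1}{2} \cdot 121858 = 60929$)
$n{\left(P \right)} = \frac{699}{P}$
$C = \frac{i \sqrt{8158794802}}{172}$ ($C = \sqrt{-275782 + \frac{699}{-344}} = \sqrt{-275782 + 699 \left(- \frac{1}{344}\right)} = \sqrt{-275782 - \frac{699}{344}} = \sqrt{- \frac{94869707}{344}} = \frac{i \sqrt{8158794802}}{172} \approx 525.15 i$)
$\frac{1}{C + v} = \frac{1}{\frac{i \sqrt{8158794802}}{172} + 60929} = \frac{1}{60929 + \frac{i \sqrt{8158794802}}{172}}$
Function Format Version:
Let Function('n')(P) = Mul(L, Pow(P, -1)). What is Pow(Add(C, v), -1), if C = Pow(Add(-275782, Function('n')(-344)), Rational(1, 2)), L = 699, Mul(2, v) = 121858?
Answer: Add(Rational(20959576, 1277140875811), Mul(Rational(-2, 1277140875811), I, Pow(8158794802, Rational(1, 2)))) ≈ Add(1.6411e-5, Mul(-1.4145e-7, I))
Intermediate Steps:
v = 60929 (v = Mul(Rational(1, 2), 121858) = 60929)
Function('n')(P) = Mul(699, Pow(P, -1))
C = Mul(Rational(1, 172), I, Pow(8158794802, Rational(1, 2))) (C = Pow(Add(-275782, Mul(699, Pow(-344, -1))), Rational(1, 2)) = Pow(Add(-275782, Mul(699, Rational(-1, 344))), Rational(1, 2)) = Pow(Add(-275782, Rational(-699, 344)), Rational(1, 2)) = Pow(Rational(-94869707, 344), Rational(1, 2)) = Mul(Rational(1, 172), I, Pow(8158794802, Rational(1, 2))) ≈ Mul(525.15, I))
Pow(Add(C, v), -1) = Pow(Add(Mul(Rational(1, 172), I, Pow(8158794802, Rational(1, 2))), 60929), -1) = Pow(Add(60929, Mul(Rational(1, 172), I, Pow(8158794802, Rational(1, 2)))), -1)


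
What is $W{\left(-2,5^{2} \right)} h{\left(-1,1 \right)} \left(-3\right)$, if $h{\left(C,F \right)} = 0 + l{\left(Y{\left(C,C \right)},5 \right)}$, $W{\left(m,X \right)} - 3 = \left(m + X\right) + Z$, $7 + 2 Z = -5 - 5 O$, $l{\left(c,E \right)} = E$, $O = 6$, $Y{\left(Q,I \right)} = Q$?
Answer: $-75$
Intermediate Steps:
$Z = -21$ ($Z = - \frac{7}{2} + \frac{-5 - 30}{2} = - \frac{7}{2} + \frac{1}{2} \left(-35\right) = - \frac{7}{2} - \frac{35}{2} = -21$)
$W{\left(m,X \right)} = -18 + X + m$ ($W{\left(m,X \right)} = 3 - \left(21 - X - m\right) = 3 + \left(-21 + X + m\right) = -18 + X + m$)
$h{\left(C,F \right)} = 5$ ($h{\left(C,F \right)} = 0 + 5 = 5$)
$W{\left(-2,5^{2} \right)} h{\left(-1,1 \right)} \left(-3\right) = \left(-18 + 5^{2} - 2\right) 5 \left(-3\right) = \left(-18 + 25 - 2\right) 5 \left(-3\right) = 5 \cdot 5 \left(-3\right) = 25 \left(-3\right) = -75$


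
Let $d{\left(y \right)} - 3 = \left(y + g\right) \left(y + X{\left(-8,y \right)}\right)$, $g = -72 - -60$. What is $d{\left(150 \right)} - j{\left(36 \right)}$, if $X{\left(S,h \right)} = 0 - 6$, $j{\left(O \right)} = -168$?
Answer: $20043$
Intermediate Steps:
$g = -12$ ($g = -72 + 60 = -12$)
$X{\left(S,h \right)} = -6$
$d{\left(y \right)} = 3 + \left(-12 + y\right) \left(-6 + y\right)$ ($d{\left(y \right)} = 3 + \left(y - 12\right) \left(y - 6\right) = 3 + \left(-12 + y\right) \left(-6 + y\right)$)
$d{\left(150 \right)} - j{\left(36 \right)} = \left(75 + 150^{2} - 2700\right) - -168 = \left(75 + 22500 - 2700\right) + 168 = 19875 + 168 = 20043$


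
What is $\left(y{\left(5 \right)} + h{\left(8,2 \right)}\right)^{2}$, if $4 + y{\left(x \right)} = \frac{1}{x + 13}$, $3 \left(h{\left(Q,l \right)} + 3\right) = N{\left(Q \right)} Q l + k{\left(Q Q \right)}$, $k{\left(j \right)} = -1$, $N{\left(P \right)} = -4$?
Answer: $\frac{265225}{324} \approx 818.6$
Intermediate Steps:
$h{\left(Q,l \right)} = - \frac{10}{3} - \frac{4 Q l}{3}$ ($h{\left(Q,l \right)} = -3 + \frac{- 4 Q l - 1}{3} = -3 + \frac{-1 - 4 Q l}{3} = -3 - \left(\frac{1}{3} + \frac{4 Q l}{3}\right) = - \frac{10}{3} - \frac{4 Q l}{3}$)
$y{\left(x \right)} = -4 + \frac{1}{13 + x}$ ($y{\left(x \right)} = -4 + \frac{1}{x + 13} = -4 + \frac{1}{13 + x}$)
$\left(y{\left(5 \right)} + h{\left(8,2 \right)}\right)^{2} = \left(\frac{-51 - 20}{13 + 5} - \left(\frac{10}{3} + \frac{32}{3} \cdot 2\right)\right)^{2} = \left(\frac{-51 - 20}{18} - \frac{74}{3}\right)^{2} = \left(\frac{1}{18} \left(-71\right) - \frac{74}{3}\right)^{2} = \left(- \frac{71}{18} - \frac{74}{3}\right)^{2} = \left(- \frac{515}{18}\right)^{2} = \frac{265225}{324}$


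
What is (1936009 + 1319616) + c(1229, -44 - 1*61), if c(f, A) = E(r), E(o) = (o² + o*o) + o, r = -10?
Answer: 3255815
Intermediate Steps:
E(o) = o + 2*o² (E(o) = (o² + o²) + o = 2*o² + o = o + 2*o²)
c(f, A) = 190 (c(f, A) = -10*(1 + 2*(-10)) = -10*(1 - 20) = -10*(-19) = 190)
(1936009 + 1319616) + c(1229, -44 - 1*61) = (1936009 + 1319616) + 190 = 3255625 + 190 = 3255815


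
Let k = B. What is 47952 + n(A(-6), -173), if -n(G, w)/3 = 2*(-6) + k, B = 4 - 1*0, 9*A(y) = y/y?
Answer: 47976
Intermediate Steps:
A(y) = ⅑ (A(y) = (y/y)/9 = (⅑)*1 = ⅑)
B = 4 (B = 4 + 0 = 4)
k = 4
n(G, w) = 24 (n(G, w) = -3*(2*(-6) + 4) = -3*(-12 + 4) = -3*(-8) = 24)
47952 + n(A(-6), -173) = 47952 + 24 = 47976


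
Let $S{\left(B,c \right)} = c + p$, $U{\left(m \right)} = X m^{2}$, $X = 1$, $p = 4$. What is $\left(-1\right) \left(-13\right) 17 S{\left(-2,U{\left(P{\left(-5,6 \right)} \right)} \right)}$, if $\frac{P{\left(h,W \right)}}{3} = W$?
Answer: $72488$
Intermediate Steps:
$P{\left(h,W \right)} = 3 W$
$U{\left(m \right)} = m^{2}$ ($U{\left(m \right)} = 1 m^{2} = m^{2}$)
$S{\left(B,c \right)} = 4 + c$ ($S{\left(B,c \right)} = c + 4 = 4 + c$)
$\left(-1\right) \left(-13\right) 17 S{\left(-2,U{\left(P{\left(-5,6 \right)} \right)} \right)} = \left(-1\right) \left(-13\right) 17 \left(4 + \left(3 \cdot 6\right)^{2}\right) = 13 \cdot 17 \left(4 + 18^{2}\right) = 221 \left(4 + 324\right) = 221 \cdot 328 = 72488$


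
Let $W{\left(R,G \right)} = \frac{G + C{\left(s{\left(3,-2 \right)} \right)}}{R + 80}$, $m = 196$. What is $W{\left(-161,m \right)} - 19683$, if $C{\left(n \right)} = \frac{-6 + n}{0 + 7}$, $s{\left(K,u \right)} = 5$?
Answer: $- \frac{3720544}{189} \approx -19685.0$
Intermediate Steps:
$C{\left(n \right)} = - \frac{6}{7} + \frac{n}{7}$ ($C{\left(n \right)} = \frac{-6 + n}{7} = \left(-6 + n\right) \frac{1}{7} = - \frac{6}{7} + \frac{n}{7}$)
$W{\left(R,G \right)} = \frac{- \frac{1}{7} + G}{80 + R}$ ($W{\left(R,G \right)} = \frac{G + \left(- \frac{6}{7} + \frac{1}{7} \cdot 5\right)}{R + 80} = \frac{G + \left(- \frac{6}{7} + \frac{5}{7}\right)}{80 + R} = \frac{G - \frac{1}{7}}{80 + R} = \frac{- \frac{1}{7} + G}{80 + R}$)
$W{\left(-161,m \right)} - 19683 = \frac{- \frac{1}{7} + 196}{80 - 161} - 19683 = \frac{1}{-81} \cdot \frac{1371}{7} - 19683 = \left(- \frac{1}{81}\right) \frac{1371}{7} - 19683 = - \frac{457}{189} - 19683 = - \frac{3720544}{189}$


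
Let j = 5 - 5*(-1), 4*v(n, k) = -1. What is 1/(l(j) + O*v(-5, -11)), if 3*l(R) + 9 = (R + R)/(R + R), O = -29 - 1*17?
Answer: 6/53 ≈ 0.11321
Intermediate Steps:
v(n, k) = -¼ (v(n, k) = (¼)*(-1) = -¼)
j = 10 (j = 5 + 5 = 10)
O = -46 (O = -29 - 17 = -46)
l(R) = -8/3 (l(R) = -3 + ((R + R)/(R + R))/3 = -3 + ((2*R)/((2*R)))/3 = -3 + ((2*R)*(1/(2*R)))/3 = -3 + (⅓)*1 = -3 + ⅓ = -8/3)
1/(l(j) + O*v(-5, -11)) = 1/(-8/3 - 46*(-¼)) = 1/(-8/3 + 23/2) = 1/(53/6) = 6/53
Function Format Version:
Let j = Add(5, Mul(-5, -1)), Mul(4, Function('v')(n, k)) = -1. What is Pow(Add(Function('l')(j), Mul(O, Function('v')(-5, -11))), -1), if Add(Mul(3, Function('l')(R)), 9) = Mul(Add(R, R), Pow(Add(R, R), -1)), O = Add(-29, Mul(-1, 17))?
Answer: Rational(6, 53) ≈ 0.11321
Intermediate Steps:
Function('v')(n, k) = Rational(-1, 4) (Function('v')(n, k) = Mul(Rational(1, 4), -1) = Rational(-1, 4))
j = 10 (j = Add(5, 5) = 10)
O = -46 (O = Add(-29, -17) = -46)
Function('l')(R) = Rational(-8, 3) (Function('l')(R) = Add(-3, Mul(Rational(1, 3), Mul(Add(R, R), Pow(Add(R, R), -1)))) = Add(-3, Mul(Rational(1, 3), Mul(Mul(2, R), Pow(Mul(2, R), -1)))) = Add(-3, Mul(Rational(1, 3), Mul(Mul(2, R), Mul(Rational(1, 2), Pow(R, -1))))) = Add(-3, Mul(Rational(1, 3), 1)) = Add(-3, Rational(1, 3)) = Rational(-8, 3))
Pow(Add(Function('l')(j), Mul(O, Function('v')(-5, -11))), -1) = Pow(Add(Rational(-8, 3), Mul(-46, Rational(-1, 4))), -1) = Pow(Add(Rational(-8, 3), Rational(23, 2)), -1) = Pow(Rational(53, 6), -1) = Rational(6, 53)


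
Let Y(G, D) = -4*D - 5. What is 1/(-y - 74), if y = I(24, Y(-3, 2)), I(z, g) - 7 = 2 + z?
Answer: -1/107 ≈ -0.0093458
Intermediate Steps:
Y(G, D) = -5 - 4*D
I(z, g) = 9 + z (I(z, g) = 7 + (2 + z) = 9 + z)
y = 33 (y = 9 + 24 = 33)
1/(-y - 74) = 1/(-1*33 - 74) = 1/(-33 - 74) = 1/(-107) = -1/107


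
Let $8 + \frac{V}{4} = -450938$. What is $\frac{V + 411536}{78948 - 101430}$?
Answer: $\frac{696124}{11241} \approx 61.927$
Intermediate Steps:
$V = -1803784$ ($V = -32 + 4 \left(-450938\right) = -32 - 1803752 = -1803784$)
$\frac{V + 411536}{78948 - 101430} = \frac{-1803784 + 411536}{78948 - 101430} = - \frac{1392248}{-22482} = \left(-1392248\right) \left(- \frac{1}{22482}\right) = \frac{696124}{11241}$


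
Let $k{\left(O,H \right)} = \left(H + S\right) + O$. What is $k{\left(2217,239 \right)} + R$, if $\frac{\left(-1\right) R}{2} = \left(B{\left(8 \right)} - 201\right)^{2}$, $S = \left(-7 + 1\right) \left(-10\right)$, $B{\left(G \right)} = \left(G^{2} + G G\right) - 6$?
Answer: $-9966$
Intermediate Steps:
$B{\left(G \right)} = -6 + 2 G^{2}$ ($B{\left(G \right)} = \left(G^{2} + G^{2}\right) - 6 = 2 G^{2} - 6 = -6 + 2 G^{2}$)
$S = 60$ ($S = \left(-6\right) \left(-10\right) = 60$)
$k{\left(O,H \right)} = 60 + H + O$ ($k{\left(O,H \right)} = \left(H + 60\right) + O = \left(60 + H\right) + O = 60 + H + O$)
$R = -12482$ ($R = - 2 \left(\left(-6 + 2 \cdot 8^{2}\right) - 201\right)^{2} = - 2 \left(\left(-6 + 2 \cdot 64\right) - 201\right)^{2} = - 2 \left(\left(-6 + 128\right) - 201\right)^{2} = - 2 \left(122 - 201\right)^{2} = - 2 \left(-79\right)^{2} = \left(-2\right) 6241 = -12482$)
$k{\left(2217,239 \right)} + R = \left(60 + 239 + 2217\right) - 12482 = 2516 - 12482 = -9966$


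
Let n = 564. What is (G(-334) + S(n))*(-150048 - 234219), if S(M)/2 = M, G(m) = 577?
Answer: -655175235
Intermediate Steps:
S(M) = 2*M
(G(-334) + S(n))*(-150048 - 234219) = (577 + 2*564)*(-150048 - 234219) = (577 + 1128)*(-384267) = 1705*(-384267) = -655175235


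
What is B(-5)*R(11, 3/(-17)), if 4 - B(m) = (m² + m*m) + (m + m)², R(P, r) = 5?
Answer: -730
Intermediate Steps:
B(m) = 4 - 6*m² (B(m) = 4 - ((m² + m*m) + (m + m)²) = 4 - ((m² + m²) + (2*m)²) = 4 - (2*m² + 4*m²) = 4 - 6*m²)
B(-5)*R(11, 3/(-17)) = (4 - 6*(-5)²)*5 = (4 - 6*25)*5 = (4 - 150)*5 = -146*5 = -730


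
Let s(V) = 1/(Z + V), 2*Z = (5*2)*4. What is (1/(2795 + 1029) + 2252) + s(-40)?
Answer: 43057289/19120 ≈ 2251.9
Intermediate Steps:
Z = 20 (Z = ((5*2)*4)/2 = (10*4)/2 = (½)*40 = 20)
s(V) = 1/(20 + V)
(1/(2795 + 1029) + 2252) + s(-40) = (1/(2795 + 1029) + 2252) + 1/(20 - 40) = (1/3824 + 2252) + 1/(-20) = (1/3824 + 2252) - 1/20 = 8611649/3824 - 1/20 = 43057289/19120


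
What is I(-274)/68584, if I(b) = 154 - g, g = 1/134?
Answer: 20635/9190256 ≈ 0.0022453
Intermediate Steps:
g = 1/134 ≈ 0.0074627
I(b) = 20635/134 (I(b) = 154 - 1*1/134 = 154 - 1/134 = 20635/134)
I(-274)/68584 = (20635/134)/68584 = (20635/134)*(1/68584) = 20635/9190256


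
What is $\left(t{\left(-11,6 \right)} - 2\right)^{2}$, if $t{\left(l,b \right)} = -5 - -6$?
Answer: $1$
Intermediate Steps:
$t{\left(l,b \right)} = 1$ ($t{\left(l,b \right)} = -5 + 6 = 1$)
$\left(t{\left(-11,6 \right)} - 2\right)^{2} = \left(1 - 2\right)^{2} = \left(-1\right)^{2} = 1$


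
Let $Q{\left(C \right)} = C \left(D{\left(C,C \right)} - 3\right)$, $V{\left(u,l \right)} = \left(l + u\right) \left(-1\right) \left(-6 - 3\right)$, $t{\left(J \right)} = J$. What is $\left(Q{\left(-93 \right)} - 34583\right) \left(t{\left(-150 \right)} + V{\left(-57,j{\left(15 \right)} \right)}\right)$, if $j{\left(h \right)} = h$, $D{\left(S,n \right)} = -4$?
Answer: $17916096$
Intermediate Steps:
$V{\left(u,l \right)} = 9 l + 9 u$ ($V{\left(u,l \right)} = \left(- l - u\right) \left(-9\right) = 9 l + 9 u$)
$Q{\left(C \right)} = - 7 C$ ($Q{\left(C \right)} = C \left(-4 - 3\right) = C \left(-7\right) = - 7 C$)
$\left(Q{\left(-93 \right)} - 34583\right) \left(t{\left(-150 \right)} + V{\left(-57,j{\left(15 \right)} \right)}\right) = \left(\left(-7\right) \left(-93\right) - 34583\right) \left(-150 + \left(9 \cdot 15 + 9 \left(-57\right)\right)\right) = \left(651 - 34583\right) \left(-150 + \left(135 - 513\right)\right) = - 33932 \left(-150 - 378\right) = \left(-33932\right) \left(-528\right) = 17916096$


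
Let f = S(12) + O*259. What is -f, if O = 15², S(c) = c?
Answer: -58287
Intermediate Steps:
O = 225
f = 58287 (f = 12 + 225*259 = 12 + 58275 = 58287)
-f = -1*58287 = -58287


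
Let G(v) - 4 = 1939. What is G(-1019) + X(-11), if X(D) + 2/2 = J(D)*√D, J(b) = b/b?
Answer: 1942 + I*√11 ≈ 1942.0 + 3.3166*I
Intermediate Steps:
G(v) = 1943 (G(v) = 4 + 1939 = 1943)
J(b) = 1
X(D) = -1 + √D (X(D) = -1 + 1*√D = -1 + √D)
G(-1019) + X(-11) = 1943 + (-1 + √(-11)) = 1943 + (-1 + I*√11) = 1942 + I*√11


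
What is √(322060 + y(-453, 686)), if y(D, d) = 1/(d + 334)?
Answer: √83767806255/510 ≈ 567.50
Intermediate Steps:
y(D, d) = 1/(334 + d)
√(322060 + y(-453, 686)) = √(322060 + 1/(334 + 686)) = √(322060 + 1/1020) = √(328501201/1020) = √83767806255/510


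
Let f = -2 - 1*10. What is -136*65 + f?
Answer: -8852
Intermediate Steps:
f = -12 (f = -2 - 10 = -12)
-136*65 + f = -136*65 - 12 = -8840 - 12 = -8852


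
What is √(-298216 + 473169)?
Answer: √174953 ≈ 418.27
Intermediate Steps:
√(-298216 + 473169) = √174953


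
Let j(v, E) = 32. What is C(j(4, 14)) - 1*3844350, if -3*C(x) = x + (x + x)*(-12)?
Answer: -11532314/3 ≈ -3.8441e+6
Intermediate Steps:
C(x) = 23*x/3 (C(x) = -(x + (x + x)*(-12))/3 = -(x + (2*x)*(-12))/3 = -(x - 24*x)/3 = -(-23)*x/3 = 23*x/3)
C(j(4, 14)) - 1*3844350 = (23/3)*32 - 1*3844350 = 736/3 - 3844350 = -11532314/3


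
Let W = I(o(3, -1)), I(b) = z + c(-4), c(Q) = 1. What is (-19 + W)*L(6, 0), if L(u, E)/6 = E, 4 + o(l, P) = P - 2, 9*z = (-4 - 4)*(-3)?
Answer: 0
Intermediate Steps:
z = 8/3 (z = ((-4 - 4)*(-3))/9 = (-8*(-3))/9 = (⅑)*24 = 8/3 ≈ 2.6667)
o(l, P) = -6 + P (o(l, P) = -4 + (P - 2) = -4 + (-2 + P) = -6 + P)
L(u, E) = 6*E
I(b) = 11/3 (I(b) = 8/3 + 1 = 11/3)
W = 11/3 ≈ 3.6667
(-19 + W)*L(6, 0) = (-19 + 11/3)*(6*0) = -46/3*0 = 0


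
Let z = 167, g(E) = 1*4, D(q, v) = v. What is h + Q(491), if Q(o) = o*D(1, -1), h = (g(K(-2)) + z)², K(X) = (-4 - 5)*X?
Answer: 28750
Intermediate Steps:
K(X) = -9*X
g(E) = 4
h = 29241 (h = (4 + 167)² = 171² = 29241)
Q(o) = -o (Q(o) = o*(-1) = -o)
h + Q(491) = 29241 - 1*491 = 29241 - 491 = 28750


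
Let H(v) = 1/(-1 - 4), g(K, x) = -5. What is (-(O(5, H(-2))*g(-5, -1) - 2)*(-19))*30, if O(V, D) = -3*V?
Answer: 41610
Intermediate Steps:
H(v) = -⅕ (H(v) = 1/(-5) = -⅕)
(-(O(5, H(-2))*g(-5, -1) - 2)*(-19))*30 = (-(-3*5*(-5) - 2)*(-19))*30 = (-(-15*(-5) - 2)*(-19))*30 = (-(75 - 2)*(-19))*30 = (-1*73*(-19))*30 = -73*(-19)*30 = 1387*30 = 41610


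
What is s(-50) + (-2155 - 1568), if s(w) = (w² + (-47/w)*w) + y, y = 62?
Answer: -1208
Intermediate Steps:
s(w) = 15 + w² (s(w) = (w² + (-47/w)*w) + 62 = (w² - 47) + 62 = (-47 + w²) + 62 = 15 + w²)
s(-50) + (-2155 - 1568) = (15 + (-50)²) + (-2155 - 1568) = (15 + 2500) - 3723 = 2515 - 3723 = -1208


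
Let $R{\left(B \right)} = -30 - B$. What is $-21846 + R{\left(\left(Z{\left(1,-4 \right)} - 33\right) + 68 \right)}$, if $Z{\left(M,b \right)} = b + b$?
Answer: $-21903$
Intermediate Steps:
$Z{\left(M,b \right)} = 2 b$
$-21846 + R{\left(\left(Z{\left(1,-4 \right)} - 33\right) + 68 \right)} = -21846 - \left(65 - 8\right) = -21846 - 57 = -21903$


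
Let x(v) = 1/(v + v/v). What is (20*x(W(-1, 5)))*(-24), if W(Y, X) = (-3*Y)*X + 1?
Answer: -480/17 ≈ -28.235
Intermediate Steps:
W(Y, X) = 1 - 3*X*Y (W(Y, X) = -3*X*Y + 1 = 1 - 3*X*Y)
x(v) = 1/(1 + v) (x(v) = 1/(v + 1) = 1/(1 + v))
(20*x(W(-1, 5)))*(-24) = (20/(1 + (1 - 3*5*(-1))))*(-24) = (20/(1 + (1 + 15)))*(-24) = (20/(1 + 16))*(-24) = (20/17)*(-24) = -480/17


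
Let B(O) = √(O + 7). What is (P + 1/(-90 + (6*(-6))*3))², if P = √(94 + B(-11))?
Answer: (1 - 198*√2*√(47 + I))²/39204 ≈ 93.902 + 1.999*I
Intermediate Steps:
B(O) = √(7 + O)
P = √(94 + 2*I) (P = √(94 + √(7 - 11)) = √(94 + √(-4)) = √(94 + 2*I) ≈ 9.6959 + 0.1031*I)
(P + 1/(-90 + (6*(-6))*3))² = (√(94 + 2*I) + 1/(-90 + (6*(-6))*3))² = (√(94 + 2*I) + 1/(-90 - 36*3))² = (√(94 + 2*I) + 1/(-90 - 108))² = (√(94 + 2*I) + 1/(-198))² = (√(94 + 2*I) - 1/198)² = (-1/198 + √(94 + 2*I))²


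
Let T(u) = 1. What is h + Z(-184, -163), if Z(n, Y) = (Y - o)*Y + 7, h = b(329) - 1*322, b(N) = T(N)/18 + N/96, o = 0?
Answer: 7562155/288 ≈ 26257.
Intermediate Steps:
b(N) = 1/18 + N/96
h = -91733/288 (h = (1/18 + (1/96)*329) - 1*322 = (1/18 + 329/96) - 322 = 1003/288 - 322 = -91733/288 ≈ -318.52)
Z(n, Y) = 7 + Y² (Z(n, Y) = (Y - 1*0)*Y + 7 = (Y + 0)*Y + 7 = Y*Y + 7 = Y² + 7 = 7 + Y²)
h + Z(-184, -163) = -91733/288 + (7 + (-163)²) = -91733/288 + (7 + 26569) = -91733/288 + 26576 = 7562155/288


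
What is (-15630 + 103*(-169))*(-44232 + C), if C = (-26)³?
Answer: 2041950896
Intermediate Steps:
C = -17576
(-15630 + 103*(-169))*(-44232 + C) = (-15630 + 103*(-169))*(-44232 - 17576) = (-15630 - 17407)*(-61808) = -33037*(-61808) = 2041950896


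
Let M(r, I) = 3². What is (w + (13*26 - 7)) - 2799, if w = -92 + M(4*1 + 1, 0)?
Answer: -2551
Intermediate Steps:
M(r, I) = 9
w = -83 (w = -92 + 9 = -83)
(w + (13*26 - 7)) - 2799 = (-83 + (13*26 - 7)) - 2799 = (-83 + (338 - 7)) - 2799 = (-83 + 331) - 2799 = 248 - 2799 = -2551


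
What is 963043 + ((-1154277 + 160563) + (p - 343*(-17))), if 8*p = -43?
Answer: -198763/8 ≈ -24845.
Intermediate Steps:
p = -43/8 (p = (⅛)*(-43) = -43/8 ≈ -5.3750)
963043 + ((-1154277 + 160563) + (p - 343*(-17))) = 963043 + ((-1154277 + 160563) + (-43/8 - 343*(-17))) = 963043 + (-993714 + (-43/8 + 5831)) = 963043 + (-993714 + 46605/8) = 963043 - 7903107/8 = -198763/8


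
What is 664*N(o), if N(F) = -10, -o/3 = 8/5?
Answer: -6640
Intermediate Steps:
o = -24/5 ≈ -4.8000
664*N(o) = 664*(-10) = -6640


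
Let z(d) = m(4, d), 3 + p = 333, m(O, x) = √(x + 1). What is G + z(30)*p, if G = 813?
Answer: 813 + 330*√31 ≈ 2650.4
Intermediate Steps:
m(O, x) = √(1 + x)
p = 330 (p = -3 + 333 = 330)
z(d) = √(1 + d)
G + z(30)*p = 813 + √(1 + 30)*330 = 813 + √31*330 = 813 + 330*√31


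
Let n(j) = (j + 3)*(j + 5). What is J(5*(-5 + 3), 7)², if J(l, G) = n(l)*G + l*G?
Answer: 30625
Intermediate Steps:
n(j) = (3 + j)*(5 + j)
J(l, G) = G*l + G*(15 + l² + 8*l) (J(l, G) = (15 + l² + 8*l)*G + l*G = G*(15 + l² + 8*l) + G*l = G*l + G*(15 + l² + 8*l))
J(5*(-5 + 3), 7)² = (7*(15 + (5*(-5 + 3))² + 9*(5*(-5 + 3))))² = (7*(15 + (5*(-2))² + 9*(5*(-2))))² = (7*(15 + (-10)² + 9*(-10)))² = (7*(15 + 100 - 90))² = (7*25)² = 175² = 30625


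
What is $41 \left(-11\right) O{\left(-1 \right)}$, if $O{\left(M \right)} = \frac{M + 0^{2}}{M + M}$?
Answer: $- \frac{451}{2} \approx -225.5$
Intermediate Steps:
$O{\left(M \right)} = \frac{1}{2}$ ($O{\left(M \right)} = \frac{M + 0}{2 M} = M \frac{1}{2 M} = \frac{1}{2}$)
$41 \left(-11\right) O{\left(-1 \right)} = 41 \left(-11\right) \frac{1}{2} = \left(-451\right) \frac{1}{2} = - \frac{451}{2}$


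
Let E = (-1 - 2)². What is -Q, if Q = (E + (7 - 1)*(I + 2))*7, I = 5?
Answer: -357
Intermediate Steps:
E = 9 (E = (-3)² = 9)
Q = 357 (Q = (9 + (7 - 1)*(5 + 2))*7 = (9 + 6*7)*7 = (9 + 42)*7 = 51*7 = 357)
-Q = -1*357 = -357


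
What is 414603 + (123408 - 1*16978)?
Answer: 521033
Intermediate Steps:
414603 + (123408 - 1*16978) = 414603 + (123408 - 16978) = 414603 + 106430 = 521033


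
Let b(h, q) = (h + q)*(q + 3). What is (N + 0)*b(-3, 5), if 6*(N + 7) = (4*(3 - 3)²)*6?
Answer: -112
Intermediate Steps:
N = -7 (N = -7 + ((4*(3 - 3)²)*6)/6 = -7 + ((4*0²)*6)/6 = -7 + ((4*0)*6)/6 = -7 + (0*6)/6 = -7 + (⅙)*0 = -7 + 0 = -7)
b(h, q) = (3 + q)*(h + q) (b(h, q) = (h + q)*(3 + q) = (3 + q)*(h + q))
(N + 0)*b(-3, 5) = (-7 + 0)*(5² + 3*(-3) + 3*5 - 3*5) = -7*(25 - 9 + 15 - 15) = -7*16 = -112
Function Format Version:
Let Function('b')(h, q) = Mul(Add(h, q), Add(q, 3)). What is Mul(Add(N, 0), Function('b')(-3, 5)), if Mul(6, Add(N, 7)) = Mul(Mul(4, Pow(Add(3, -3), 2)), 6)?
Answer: -112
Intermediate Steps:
N = -7 (N = Add(-7, Mul(Rational(1, 6), Mul(Mul(4, Pow(Add(3, -3), 2)), 6))) = Add(-7, Mul(Rational(1, 6), Mul(Mul(4, Pow(0, 2)), 6))) = Add(-7, Mul(Rational(1, 6), Mul(Mul(4, 0), 6))) = Add(-7, Mul(Rational(1, 6), Mul(0, 6))) = Add(-7, Mul(Rational(1, 6), 0)) = Add(-7, 0) = -7)
Function('b')(h, q) = Mul(Add(3, q), Add(h, q)) (Function('b')(h, q) = Mul(Add(h, q), Add(3, q)) = Mul(Add(3, q), Add(h, q)))
Mul(Add(N, 0), Function('b')(-3, 5)) = Mul(Add(-7, 0), Add(Pow(5, 2), Mul(3, -3), Mul(3, 5), Mul(-3, 5))) = Mul(-7, Add(25, -9, 15, -15)) = Mul(-7, 16) = -112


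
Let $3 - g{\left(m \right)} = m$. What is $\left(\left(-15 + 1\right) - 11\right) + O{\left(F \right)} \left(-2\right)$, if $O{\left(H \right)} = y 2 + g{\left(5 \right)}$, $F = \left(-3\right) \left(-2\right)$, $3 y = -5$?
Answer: $- \frac{43}{3} \approx -14.333$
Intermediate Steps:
$y = - \frac{5}{3}$ ($y = \frac{1}{3} \left(-5\right) = - \frac{5}{3} \approx -1.6667$)
$g{\left(m \right)} = 3 - m$
$F = 6$
$O{\left(H \right)} = - \frac{16}{3}$ ($O{\left(H \right)} = \left(- \frac{5}{3}\right) 2 + \left(3 - 5\right) = - \frac{10}{3} + \left(3 - 5\right) = - \frac{10}{3} - 2 = - \frac{16}{3}$)
$\left(\left(-15 + 1\right) - 11\right) + O{\left(F \right)} \left(-2\right) = \left(\left(-15 + 1\right) - 11\right) - - \frac{32}{3} = \left(-14 - 11\right) + \frac{32}{3} = -25 + \frac{32}{3} = - \frac{43}{3}$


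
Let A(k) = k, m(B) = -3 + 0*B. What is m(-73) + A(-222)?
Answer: -225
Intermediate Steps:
m(B) = -3 (m(B) = -3 + 0 = -3)
m(-73) + A(-222) = -3 - 222 = -225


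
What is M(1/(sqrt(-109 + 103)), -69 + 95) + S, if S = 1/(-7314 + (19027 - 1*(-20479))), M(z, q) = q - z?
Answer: 836993/32192 + I*sqrt(6)/6 ≈ 26.0 + 0.40825*I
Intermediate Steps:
S = 1/32192 (S = 1/(-7314 + (19027 + 20479)) = 1/(-7314 + 39506) = 1/32192 ≈ 3.1064e-5)
M(1/(sqrt(-109 + 103)), -69 + 95) + S = ((-69 + 95) - 1/(sqrt(-109 + 103))) + 1/32192 = (26 - 1/(sqrt(-6))) + 1/32192 = (26 - 1/(I*sqrt(6))) + 1/32192 = (26 - (-1)*I*sqrt(6)/6) + 1/32192 = (26 + I*sqrt(6)/6) + 1/32192 = 836993/32192 + I*sqrt(6)/6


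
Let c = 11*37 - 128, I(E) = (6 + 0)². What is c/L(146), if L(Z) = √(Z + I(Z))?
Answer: 279*√182/182 ≈ 20.681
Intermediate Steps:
I(E) = 36 (I(E) = 6² = 36)
c = 279 (c = 407 - 128 = 279)
L(Z) = √(36 + Z) (L(Z) = √(Z + 36) = √(36 + Z))
c/L(146) = 279/(√(36 + 146)) = 279/(√182) = 279*(√182/182) = 279*√182/182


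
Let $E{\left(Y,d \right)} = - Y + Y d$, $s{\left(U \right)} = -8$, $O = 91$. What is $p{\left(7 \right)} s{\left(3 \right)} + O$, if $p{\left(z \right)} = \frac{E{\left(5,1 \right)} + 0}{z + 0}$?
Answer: $91$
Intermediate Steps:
$p{\left(z \right)} = 0$ ($p{\left(z \right)} = \frac{5 \left(-1 + 1\right) + 0}{z + 0} = \frac{5 \cdot 0 + 0}{z} = \frac{0 + 0}{z} = \frac{0}{z} = 0$)
$p{\left(7 \right)} s{\left(3 \right)} + O = 0 \left(-8\right) + 91 = 0 + 91 = 91$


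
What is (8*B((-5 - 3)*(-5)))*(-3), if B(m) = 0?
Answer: 0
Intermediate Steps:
(8*B((-5 - 3)*(-5)))*(-3) = (8*0)*(-3) = 0*(-3) = 0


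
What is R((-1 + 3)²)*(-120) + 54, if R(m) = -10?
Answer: 1254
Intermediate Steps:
R((-1 + 3)²)*(-120) + 54 = -10*(-120) + 54 = 1200 + 54 = 1254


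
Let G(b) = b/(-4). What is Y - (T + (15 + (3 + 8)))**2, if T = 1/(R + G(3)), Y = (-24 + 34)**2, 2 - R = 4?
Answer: -67424/121 ≈ -557.22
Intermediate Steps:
G(b) = -b/4 (G(b) = b*(-1/4) = -b/4)
R = -2 (R = 2 - 1*4 = 2 - 4 = -2)
Y = 100 (Y = 10**2 = 100)
T = -4/11 (T = 1/(-2 - 1/4*3) = 1/(-2 - 3/4) = 1/(-11/4) = -4/11 ≈ -0.36364)
Y - (T + (15 + (3 + 8)))**2 = 100 - (-4/11 + (15 + (3 + 8)))**2 = 100 - (-4/11 + (15 + 11))**2 = 100 - (-4/11 + 26)**2 = 100 - (282/11)**2 = 100 - 1*79524/121 = 100 - 79524/121 = -67424/121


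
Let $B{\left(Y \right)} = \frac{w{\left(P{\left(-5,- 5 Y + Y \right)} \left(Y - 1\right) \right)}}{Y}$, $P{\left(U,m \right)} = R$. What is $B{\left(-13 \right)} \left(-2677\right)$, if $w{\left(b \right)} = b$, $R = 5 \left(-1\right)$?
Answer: $\frac{187390}{13} \approx 14415.0$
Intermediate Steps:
$R = -5$
$P{\left(U,m \right)} = -5$
$B{\left(Y \right)} = \frac{5 - 5 Y}{Y}$ ($B{\left(Y \right)} = \frac{\left(-5\right) \left(Y - 1\right)}{Y} = \frac{\left(-5\right) \left(-1 + Y\right)}{Y} = \frac{5 - 5 Y}{Y}$)
$B{\left(-13 \right)} \left(-2677\right) = \left(-5 + \frac{5}{-13}\right) \left(-2677\right) = \left(-5 + 5 \left(- \frac{1}{13}\right)\right) \left(-2677\right) = \left(-5 - \frac{5}{13}\right) \left(-2677\right) = \left(- \frac{70}{13}\right) \left(-2677\right) = \frac{187390}{13}$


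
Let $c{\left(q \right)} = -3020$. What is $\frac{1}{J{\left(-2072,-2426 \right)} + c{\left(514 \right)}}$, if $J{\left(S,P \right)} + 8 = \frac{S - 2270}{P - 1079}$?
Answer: $- \frac{3505}{10608798} \approx -0.00033039$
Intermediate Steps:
$J{\left(S,P \right)} = -8 + \frac{-2270 + S}{-1079 + P}$ ($J{\left(S,P \right)} = -8 + \frac{S - 2270}{P - 1079} = -8 + \frac{-2270 + S}{-1079 + P}$)
$\frac{1}{J{\left(-2072,-2426 \right)} + c{\left(514 \right)}} = \frac{1}{\frac{6362 - 2072 - -19408}{-1079 - 2426} - 3020} = \frac{1}{\frac{6362 - 2072 + 19408}{-3505} - 3020} = \frac{1}{\left(- \frac{1}{3505}\right) 23698 - 3020} = \frac{1}{- \frac{23698}{3505} - 3020} = \frac{1}{- \frac{10608798}{3505}} = - \frac{3505}{10608798}$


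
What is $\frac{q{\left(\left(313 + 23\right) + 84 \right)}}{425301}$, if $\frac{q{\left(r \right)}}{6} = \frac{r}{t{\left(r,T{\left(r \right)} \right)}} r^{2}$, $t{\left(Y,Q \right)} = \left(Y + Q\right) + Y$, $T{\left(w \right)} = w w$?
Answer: $\frac{176400}{29912837} \approx 0.0058971$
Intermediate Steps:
$T{\left(w \right)} = w^{2}$
$t{\left(Y,Q \right)} = Q + 2 Y$ ($t{\left(Y,Q \right)} = \left(Q + Y\right) + Y = Q + 2 Y$)
$q{\left(r \right)} = \frac{6 r^{3}}{r^{2} + 2 r}$ ($q{\left(r \right)} = 6 \frac{r}{r^{2} + 2 r} r^{2} = 6 \frac{r^{3}}{r^{2} + 2 r} = \frac{6 r^{3}}{r^{2} + 2 r}$)
$\frac{q{\left(\left(313 + 23\right) + 84 \right)}}{425301} = \frac{6 \left(\left(313 + 23\right) + 84\right)^{2} \frac{1}{2 + \left(\left(313 + 23\right) + 84\right)}}{425301} = \frac{6 \left(336 + 84\right)^{2}}{2 + \left(336 + 84\right)} \frac{1}{425301} = \frac{6 \cdot 420^{2}}{2 + 420} \cdot \frac{1}{425301} = 6 \cdot 176400 \cdot \frac{1}{422} \cdot \frac{1}{425301} = \frac{529200}{211} \cdot \frac{1}{425301} = \frac{176400}{29912837}$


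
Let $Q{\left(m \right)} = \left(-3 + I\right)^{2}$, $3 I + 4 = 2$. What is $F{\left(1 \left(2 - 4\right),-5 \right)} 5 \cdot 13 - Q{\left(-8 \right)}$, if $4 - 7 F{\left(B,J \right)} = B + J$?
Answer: $\frac{5588}{63} \approx 88.698$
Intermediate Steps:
$I = - \frac{2}{3}$ ($I = - \frac{4}{3} + \frac{1}{3} \cdot 2 = - \frac{4}{3} + \frac{2}{3} = - \frac{2}{3} \approx -0.66667$)
$Q{\left(m \right)} = \frac{121}{9}$ ($Q{\left(m \right)} = \left(-3 - \frac{2}{3}\right)^{2} = \left(- \frac{11}{3}\right)^{2} = \frac{121}{9}$)
$F{\left(B,J \right)} = \frac{4}{7} - \frac{B}{7} - \frac{J}{7}$ ($F{\left(B,J \right)} = \frac{4}{7} - \frac{B + J}{7} = \frac{4}{7} - \left(\frac{B}{7} + \frac{J}{7}\right) = \frac{4}{7} - \frac{B}{7} - \frac{J}{7}$)
$F{\left(1 \left(2 - 4\right),-5 \right)} 5 \cdot 13 - Q{\left(-8 \right)} = \left(\frac{4}{7} - \frac{1 \left(2 - 4\right)}{7} - - \frac{5}{7}\right) 5 \cdot 13 - \frac{121}{9} = \left(\frac{4}{7} - \frac{1 \left(-2\right)}{7} + \frac{5}{7}\right) 65 - \frac{121}{9} = \left(\frac{4}{7} - - \frac{2}{7} + \frac{5}{7}\right) 65 - \frac{121}{9} = \left(\frac{4}{7} + \frac{2}{7} + \frac{5}{7}\right) 65 - \frac{121}{9} = \frac{11}{7} \cdot 65 - \frac{121}{9} = \frac{715}{7} - \frac{121}{9} = \frac{5588}{63}$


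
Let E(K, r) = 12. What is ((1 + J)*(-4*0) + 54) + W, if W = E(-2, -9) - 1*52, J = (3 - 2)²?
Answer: 14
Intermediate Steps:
J = 1 (J = 1² = 1)
W = -40 (W = 12 - 1*52 = 12 - 52 = -40)
((1 + J)*(-4*0) + 54) + W = ((1 + 1)*(-4*0) + 54) - 40 = (2*0 + 54) - 40 = (0 + 54) - 40 = 54 - 40 = 14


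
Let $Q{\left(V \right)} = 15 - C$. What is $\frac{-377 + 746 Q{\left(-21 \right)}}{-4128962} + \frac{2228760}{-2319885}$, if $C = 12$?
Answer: $- \frac{204595170069}{212860377986} \approx -0.96117$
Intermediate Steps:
$Q{\left(V \right)} = 3$ ($Q{\left(V \right)} = 15 - 12 = 3$)
$\frac{-377 + 746 Q{\left(-21 \right)}}{-4128962} + \frac{2228760}{-2319885} = \frac{-377 + 746 \cdot 3}{-4128962} + \frac{2228760}{-2319885} = \left(-377 + 2238\right) \left(- \frac{1}{4128962}\right) + 2228760 \left(- \frac{1}{2319885}\right) = 1861 \left(- \frac{1}{4128962}\right) - \frac{49528}{51553} = - \frac{1861}{4128962} - \frac{49528}{51553} = - \frac{204595170069}{212860377986}$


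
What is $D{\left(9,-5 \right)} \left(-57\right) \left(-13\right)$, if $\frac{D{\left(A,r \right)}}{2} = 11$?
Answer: $16302$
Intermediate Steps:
$D{\left(A,r \right)} = 22$ ($D{\left(A,r \right)} = 2 \cdot 11 = 22$)
$D{\left(9,-5 \right)} \left(-57\right) \left(-13\right) = 22 \left(-57\right) \left(-13\right) = \left(-1254\right) \left(-13\right) = 16302$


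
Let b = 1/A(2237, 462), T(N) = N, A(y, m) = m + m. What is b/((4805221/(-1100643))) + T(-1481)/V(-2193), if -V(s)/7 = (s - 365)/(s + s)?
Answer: 686687965547293/1892930318972 ≈ 362.76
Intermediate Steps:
A(y, m) = 2*m
b = 1/924 (b = 1/(2*462) = 1/924 ≈ 0.0010823)
V(s) = -7*(-365 + s)/(2*s) (V(s) = -7*(s - 365)/(s + s) = -7*(-365 + s)/(2*s))
b/((4805221/(-1100643))) + T(-1481)/V(-2193) = 1/(924*((4805221/(-1100643)))) - 1481*(-4386/(7*(365 - 1*(-2193)))) = 1/(924*((4805221*(-1/1100643)))) - 1481*(-4386/(7*(365 + 2193))) = 1/(924*(-4805221/1100643)) - 1481/((7/2)*(-1/2193)*2558) = (1/924)*(-1100643/4805221) - 1481/(-8953/2193) = -366881/1480008068 - 1481*(-2193/8953) = -366881/1480008068 + 3247833/8953 = 686687965547293/1892930318972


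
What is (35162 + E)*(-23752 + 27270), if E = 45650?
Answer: 284296616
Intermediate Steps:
(35162 + E)*(-23752 + 27270) = (35162 + 45650)*(-23752 + 27270) = 80812*3518 = 284296616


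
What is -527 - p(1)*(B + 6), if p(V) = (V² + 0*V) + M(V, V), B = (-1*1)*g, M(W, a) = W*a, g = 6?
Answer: -527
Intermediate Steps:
B = -6 (B = -1*1*6 = -1*6 = -6)
p(V) = 2*V² (p(V) = (V² + 0*V) + V*V = (V² + 0) + V² = V² + V² = 2*V²)
-527 - p(1)*(B + 6) = -527 - 2*1²*(-6 + 6) = -527 - 2*1*0 = -527 - 2*0 = -527 - 1*0 = -527 + 0 = -527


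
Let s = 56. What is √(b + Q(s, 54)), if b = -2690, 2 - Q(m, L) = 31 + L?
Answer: I*√2773 ≈ 52.659*I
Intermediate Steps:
Q(m, L) = -29 - L (Q(m, L) = 2 - (31 + L) = 2 + (-31 - L) = -29 - L)
√(b + Q(s, 54)) = √(-2690 + (-29 - 1*54)) = √(-2690 + (-29 - 54)) = √(-2690 - 83) = √(-2773) = I*√2773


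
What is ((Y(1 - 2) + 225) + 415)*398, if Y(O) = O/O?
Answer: 255118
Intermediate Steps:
Y(O) = 1
((Y(1 - 2) + 225) + 415)*398 = ((1 + 225) + 415)*398 = (226 + 415)*398 = 641*398 = 255118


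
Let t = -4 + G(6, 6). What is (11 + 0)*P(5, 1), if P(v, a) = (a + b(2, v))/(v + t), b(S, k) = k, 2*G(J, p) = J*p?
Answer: 66/19 ≈ 3.4737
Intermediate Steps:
G(J, p) = J*p/2 (G(J, p) = (J*p)/2 = J*p/2)
t = 14 (t = -4 + (½)*6*6 = -4 + 18 = 14)
P(v, a) = (a + v)/(14 + v) (P(v, a) = (a + v)/(v + 14) = (a + v)/(14 + v))
(11 + 0)*P(5, 1) = (11 + 0)*((1 + 5)/(14 + 5)) = 11*(6/19) = 66/19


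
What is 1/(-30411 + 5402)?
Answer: -1/25009 ≈ -3.9986e-5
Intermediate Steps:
1/(-30411 + 5402) = 1/(-25009) = -1/25009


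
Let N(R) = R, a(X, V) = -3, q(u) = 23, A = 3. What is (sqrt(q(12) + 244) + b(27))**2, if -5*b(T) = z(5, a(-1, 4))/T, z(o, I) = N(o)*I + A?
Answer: 540691/2025 + 8*sqrt(267)/45 ≈ 269.91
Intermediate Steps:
z(o, I) = 3 + I*o (z(o, I) = o*I + 3 = I*o + 3 = 3 + I*o)
b(T) = 12/(5*T) (b(T) = -(3 - 3*5)/(5*T) = -(3 - 15)/(5*T) = -(-12)/(5*T) = 12/(5*T))
(sqrt(q(12) + 244) + b(27))**2 = (sqrt(23 + 244) + (12/5)/27)**2 = (sqrt(267) + (12/5)*(1/27))**2 = (sqrt(267) + 4/45)**2 = (4/45 + sqrt(267))**2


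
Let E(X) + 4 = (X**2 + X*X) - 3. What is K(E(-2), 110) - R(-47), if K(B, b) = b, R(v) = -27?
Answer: 137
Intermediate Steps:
E(X) = -7 + 2*X**2 (E(X) = -4 + ((X**2 + X*X) - 3) = -4 + ((X**2 + X**2) - 3) = -4 + (2*X**2 - 3) = -4 + (-3 + 2*X**2) = -7 + 2*X**2)
K(E(-2), 110) - R(-47) = 110 - 1*(-27) = 110 + 27 = 137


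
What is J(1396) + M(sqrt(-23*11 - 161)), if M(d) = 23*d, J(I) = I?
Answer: 1396 + 69*I*sqrt(46) ≈ 1396.0 + 467.98*I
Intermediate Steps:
J(1396) + M(sqrt(-23*11 - 161)) = 1396 + 23*sqrt(-23*11 - 161) = 1396 + 23*sqrt(-253 - 161) = 1396 + 23*sqrt(-414) = 1396 + 23*(3*I*sqrt(46)) = 1396 + 69*I*sqrt(46)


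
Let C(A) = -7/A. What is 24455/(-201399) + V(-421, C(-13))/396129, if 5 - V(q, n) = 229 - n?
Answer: -42173471710/345713266041 ≈ -0.12199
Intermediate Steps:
V(q, n) = -224 + n (V(q, n) = 5 - (229 - n) = 5 + (-229 + n) = -224 + n)
24455/(-201399) + V(-421, C(-13))/396129 = 24455/(-201399) + (-224 - 7/(-13))/396129 = 24455*(-1/201399) + (-224 - 7*(-1/13))*(1/396129) = -24455/201399 + (-224 + 7/13)*(1/396129) = -24455/201399 - 2905/13*1/396129 = -24455/201399 - 2905/5149677 = -42173471710/345713266041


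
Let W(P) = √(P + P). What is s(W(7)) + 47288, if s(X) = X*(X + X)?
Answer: 47316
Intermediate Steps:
W(P) = √2*√P (W(P) = √(2*P) = √2*√P)
s(X) = 2*X² (s(X) = X*(2*X) = 2*X²)
s(W(7)) + 47288 = 2*(√2*√7)² + 47288 = 2*(√14)² + 47288 = 2*14 + 47288 = 28 + 47288 = 47316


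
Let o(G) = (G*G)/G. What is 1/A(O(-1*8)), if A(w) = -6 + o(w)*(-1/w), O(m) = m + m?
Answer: -⅐ ≈ -0.14286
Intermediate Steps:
o(G) = G (o(G) = G²/G = G)
O(m) = 2*m
A(w) = -7 (A(w) = -6 + w*(-1/w) = -6 - 1 = -7)
1/A(O(-1*8)) = 1/(-7) = -⅐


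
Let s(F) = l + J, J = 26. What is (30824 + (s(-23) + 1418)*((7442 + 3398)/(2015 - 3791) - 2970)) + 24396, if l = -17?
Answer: -930552925/222 ≈ -4.1917e+6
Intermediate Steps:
s(F) = 9 (s(F) = -17 + 26 = 9)
(30824 + (s(-23) + 1418)*((7442 + 3398)/(2015 - 3791) - 2970)) + 24396 = (30824 + (9 + 1418)*((7442 + 3398)/(2015 - 3791) - 2970)) + 24396 = (30824 + 1427*(10840/(-1776) - 2970)) + 24396 = (30824 + 1427*(10840*(-1/1776) - 2970)) + 24396 = (30824 + 1427*(-1355/222 - 2970)) + 24396 = (30824 + 1427*(-660695/222)) + 24396 = (30824 - 942811765/222) + 24396 = -935968837/222 + 24396 = -930552925/222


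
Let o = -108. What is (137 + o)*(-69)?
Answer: -2001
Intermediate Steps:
(137 + o)*(-69) = (137 - 108)*(-69) = 29*(-69) = -2001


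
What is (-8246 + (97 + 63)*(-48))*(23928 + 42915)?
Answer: -1064541618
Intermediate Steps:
(-8246 + (97 + 63)*(-48))*(23928 + 42915) = (-8246 + 160*(-48))*66843 = (-8246 - 7680)*66843 = -15926*66843 = -1064541618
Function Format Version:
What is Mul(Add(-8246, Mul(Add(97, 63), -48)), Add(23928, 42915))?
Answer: -1064541618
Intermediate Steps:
Mul(Add(-8246, Mul(Add(97, 63), -48)), Add(23928, 42915)) = Mul(Add(-8246, Mul(160, -48)), 66843) = Mul(Add(-8246, -7680), 66843) = Mul(-15926, 66843) = -1064541618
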